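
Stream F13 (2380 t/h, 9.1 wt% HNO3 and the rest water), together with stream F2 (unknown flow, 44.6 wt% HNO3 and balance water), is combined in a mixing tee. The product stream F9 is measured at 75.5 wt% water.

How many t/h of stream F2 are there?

Let F2 be the unknown flow. Total out = 2380 + F2.
water balance: 2163.4 + 0.554·F2 = 0.755·(2380 + F2)
(0.554 − 0.755)·F2 = 0.755×2380 − 2163.4 = -366.52
F2 = -366.52 / -0.201 = 1823.5 t/h

1823 t/h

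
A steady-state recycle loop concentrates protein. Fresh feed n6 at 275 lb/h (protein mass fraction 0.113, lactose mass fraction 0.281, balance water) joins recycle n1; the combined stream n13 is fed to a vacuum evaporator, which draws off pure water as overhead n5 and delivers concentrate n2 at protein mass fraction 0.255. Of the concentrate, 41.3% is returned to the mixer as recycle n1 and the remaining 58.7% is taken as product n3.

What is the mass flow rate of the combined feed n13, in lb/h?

360.7 lb/h

Overall protein balance (none leaves overhead): protein in fresh feed = protein in product, i.e. 275×0.113 = (1−0.413)·n2·0.255.
n2 = 31.075/(0.255×0.587) = 207.6 lb/h.
Recycle n1 = 0.413×207.6 = 85.74 lb/h.
Combined feed n13 = 275 + 85.74 = 360.74 lb/h.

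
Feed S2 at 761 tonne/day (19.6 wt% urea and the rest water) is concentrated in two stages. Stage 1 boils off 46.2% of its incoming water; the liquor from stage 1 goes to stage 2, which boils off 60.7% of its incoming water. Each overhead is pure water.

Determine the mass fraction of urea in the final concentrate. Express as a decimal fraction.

0.536

water in feed = 761×0.804 = 611.84 tonne/day.
After stage 1: water left = (1−0.462)×611.84 = 329.17; stream total = 478.33 tonne/day.
After stage 2: water left = (1−0.607)×329.17 = 129.36; final concentrate = 278.52 tonne/day.
urea fraction = 149.16/278.52 = 0.536.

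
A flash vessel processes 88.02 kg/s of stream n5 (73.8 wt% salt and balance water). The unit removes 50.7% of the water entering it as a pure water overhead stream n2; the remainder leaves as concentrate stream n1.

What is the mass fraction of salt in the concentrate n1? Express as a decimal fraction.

0.8510

salt is not removed: 88.02×0.738 = 64.959 kg/s of salt enters n1.
water entering = 88.02×0.262 = 23.061 kg/s; overhead removed = 0.507×23.061 = 11.692 kg/s.
Concentrate = 88.02 − 11.692 = 76.328 kg/s.
Mass fraction = 64.959/76.328 = 0.8510.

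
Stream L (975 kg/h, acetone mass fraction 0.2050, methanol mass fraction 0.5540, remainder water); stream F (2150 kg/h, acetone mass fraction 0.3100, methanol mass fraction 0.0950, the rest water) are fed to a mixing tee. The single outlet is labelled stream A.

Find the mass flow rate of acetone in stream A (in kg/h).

866.4 kg/h

acetone out = acetone in = 975×0.205 + 2150×0.310 = 866.38 kg/h.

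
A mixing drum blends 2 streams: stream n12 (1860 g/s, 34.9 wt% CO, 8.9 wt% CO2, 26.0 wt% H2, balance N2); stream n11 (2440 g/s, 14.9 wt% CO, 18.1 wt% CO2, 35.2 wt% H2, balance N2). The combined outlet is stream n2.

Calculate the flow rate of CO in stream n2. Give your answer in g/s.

1013 g/s

CO out = CO in = 1860×0.349 + 2440×0.149 = 1012.7 g/s.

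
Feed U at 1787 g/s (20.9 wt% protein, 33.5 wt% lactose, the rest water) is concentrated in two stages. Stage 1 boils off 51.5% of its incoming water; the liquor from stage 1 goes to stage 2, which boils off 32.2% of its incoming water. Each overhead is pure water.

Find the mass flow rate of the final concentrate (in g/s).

water in feed = 1787×0.456 = 814.87 g/s.
After stage 1: water left = (1−0.515)×814.87 = 395.21; stream total = 1367.3 g/s.
After stage 2: water left = (1−0.322)×395.21 = 267.95; final concentrate = 1240.1 g/s.

1240 g/s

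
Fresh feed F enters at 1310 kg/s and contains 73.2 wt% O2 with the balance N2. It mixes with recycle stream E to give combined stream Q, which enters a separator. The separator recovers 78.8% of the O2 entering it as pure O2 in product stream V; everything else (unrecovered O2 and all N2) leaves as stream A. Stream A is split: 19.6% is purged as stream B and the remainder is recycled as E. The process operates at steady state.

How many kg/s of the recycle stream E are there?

N2 enters only via F and leaves only via the purge: 1310×0.268 = 0.196×(N2 in A), and the separator passes all N2, so N2 in Q = N2 in A = 1791.2 kg/s.
O2 in Q: m_A = 1310×0.732 + (1−0.196)·(1−0.788)·m_A, so m_A = 958.92/0.8296 = 1155.9 kg/s.
A = (1−0.788)×1155.9 + 1791.2 = 2036.3 kg/s.
Recycle E = (1−0.196)×2036.3 = 1637.2 kg/s.

1637 kg/s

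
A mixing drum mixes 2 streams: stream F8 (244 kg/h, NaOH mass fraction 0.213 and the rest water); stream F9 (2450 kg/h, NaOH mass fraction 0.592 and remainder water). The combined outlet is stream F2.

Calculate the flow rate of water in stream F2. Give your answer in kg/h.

water out = water in = 244×0.787 + 2450×0.408 = 1191.6 kg/h.

1192 kg/h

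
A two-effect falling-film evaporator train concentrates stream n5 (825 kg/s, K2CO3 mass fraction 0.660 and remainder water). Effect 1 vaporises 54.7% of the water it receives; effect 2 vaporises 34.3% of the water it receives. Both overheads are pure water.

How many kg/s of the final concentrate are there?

water in feed = 825×0.340 = 280.5 kg/s.
After stage 1: water left = (1−0.547)×280.5 = 127.07; stream total = 671.57 kg/s.
After stage 2: water left = (1−0.343)×127.07 = 83.483; final concentrate = 627.98 kg/s.

628 kg/s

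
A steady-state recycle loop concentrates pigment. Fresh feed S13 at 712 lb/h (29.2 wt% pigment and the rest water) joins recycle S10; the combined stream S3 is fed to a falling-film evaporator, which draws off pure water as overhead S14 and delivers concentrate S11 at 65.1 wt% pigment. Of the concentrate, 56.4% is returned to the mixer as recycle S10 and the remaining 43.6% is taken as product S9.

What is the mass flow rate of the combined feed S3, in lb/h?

Overall pigment balance (none leaves overhead): pigment in fresh feed = pigment in product, i.e. 712×0.292 = (1−0.564)·S11·0.651.
S11 = 207.9/(0.651×0.436) = 732.48 lb/h.
Recycle S10 = 0.564×732.48 = 413.12 lb/h.
Combined feed S3 = 712 + 413.12 = 1125.1 lb/h.

1125 lb/h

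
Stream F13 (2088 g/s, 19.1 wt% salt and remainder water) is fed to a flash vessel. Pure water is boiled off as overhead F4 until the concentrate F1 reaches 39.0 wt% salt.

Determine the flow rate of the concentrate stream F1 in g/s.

1023 g/s

salt is conserved: 2088×0.191 = 398.81 g/s all reports to the concentrate.
Concentrate = 398.81/(target fraction) = 1022.6 g/s.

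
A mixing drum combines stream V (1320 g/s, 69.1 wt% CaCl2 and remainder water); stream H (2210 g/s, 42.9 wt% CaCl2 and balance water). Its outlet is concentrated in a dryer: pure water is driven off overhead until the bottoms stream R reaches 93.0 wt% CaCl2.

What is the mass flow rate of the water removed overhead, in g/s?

CaCl2 entering = 1320×0.691 + 2210×0.429 = 1860.2 g/s.
All CaCl2 reports to R, so R = 1860.2/0.930 = 2000.2 g/s.
Total feed = 3530 g/s; overhead = 3530 − 2000.2 = 1529.8 g/s.

1530 g/s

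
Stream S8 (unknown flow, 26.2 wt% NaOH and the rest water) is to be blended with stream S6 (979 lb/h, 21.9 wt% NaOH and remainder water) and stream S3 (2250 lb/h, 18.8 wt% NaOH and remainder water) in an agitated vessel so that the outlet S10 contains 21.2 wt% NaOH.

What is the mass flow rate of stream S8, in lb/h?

942.9 lb/h

Let S8 be the unknown flow. Total out = 3229 + S8.
NaOH balance: 637.4 + 0.262·S8 = 0.212·(3229 + S8)
(0.262 − 0.212)·S8 = 0.212×3229 − 637.4 = 47.147
S8 = 47.147 / 0.050 = 942.94 lb/h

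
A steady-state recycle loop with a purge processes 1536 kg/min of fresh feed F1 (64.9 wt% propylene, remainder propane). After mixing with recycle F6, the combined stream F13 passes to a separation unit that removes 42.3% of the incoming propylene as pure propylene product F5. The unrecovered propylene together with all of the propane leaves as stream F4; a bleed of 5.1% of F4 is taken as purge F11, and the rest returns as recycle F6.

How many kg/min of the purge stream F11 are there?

propane enters only via F1 and leaves only via the purge: 1536×0.351 = 0.051×(propane in F4), and the separation unit passes all propane, so propane in F13 = propane in F4 = 10571 kg/min.
propylene in F13: m_A = 1536×0.649 + (1−0.051)·(1−0.423)·m_A, so m_A = 996.86/0.4524 = 2203.4 kg/min.
F4 = (1−0.423)×2203.4 + 10571 = 11843 kg/min.
Purge F11 = 0.051×11843 = 603.97 kg/min.

604 kg/min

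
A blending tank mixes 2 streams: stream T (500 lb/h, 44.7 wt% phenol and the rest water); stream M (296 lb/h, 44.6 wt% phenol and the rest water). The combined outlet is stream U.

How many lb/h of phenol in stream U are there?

355.5 lb/h

phenol out = phenol in = 500×0.447 + 296×0.446 = 355.52 lb/h.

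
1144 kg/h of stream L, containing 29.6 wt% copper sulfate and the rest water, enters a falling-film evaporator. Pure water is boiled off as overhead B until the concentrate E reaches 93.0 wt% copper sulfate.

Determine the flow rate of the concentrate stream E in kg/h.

364.1 kg/h

copper sulfate is conserved: 1144×0.296 = 338.62 kg/h all reports to the concentrate.
Concentrate = 338.62/(target fraction) = 364.11 kg/h.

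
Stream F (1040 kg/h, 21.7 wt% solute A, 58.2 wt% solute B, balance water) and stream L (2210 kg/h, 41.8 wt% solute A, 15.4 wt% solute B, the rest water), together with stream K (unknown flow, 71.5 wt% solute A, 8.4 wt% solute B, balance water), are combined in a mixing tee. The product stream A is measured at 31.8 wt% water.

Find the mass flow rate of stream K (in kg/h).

Let K be the unknown flow. Total out = 3250 + K.
water balance: 1154.9 + 0.201·K = 0.318·(3250 + K)
(0.201 − 0.318)·K = 0.318×3250 − 1154.9 = -121.42
K = -121.42 / -0.117 = 1037.8 kg/h

1038 kg/h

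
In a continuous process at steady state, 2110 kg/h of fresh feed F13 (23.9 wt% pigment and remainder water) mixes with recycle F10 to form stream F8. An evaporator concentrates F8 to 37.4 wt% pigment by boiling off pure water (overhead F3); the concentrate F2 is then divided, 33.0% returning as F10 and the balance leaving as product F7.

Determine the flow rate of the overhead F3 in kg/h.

761.6 kg/h

Overall pigment balance (none leaves overhead): pigment in fresh feed = pigment in product, i.e. 2110×0.239 = (1−0.330)·F2·0.374.
F2 = 504.29/(0.374×0.670) = 2012.5 kg/h.
Recycle F10 = 0.330×2012.5 = 664.12 kg/h.
Combined feed F8 = 2110 + 664.12 = 2774.1 kg/h.
Overhead F3 = F8 − F2 = 2774.1 − 2012.5 = 761.63 kg/h.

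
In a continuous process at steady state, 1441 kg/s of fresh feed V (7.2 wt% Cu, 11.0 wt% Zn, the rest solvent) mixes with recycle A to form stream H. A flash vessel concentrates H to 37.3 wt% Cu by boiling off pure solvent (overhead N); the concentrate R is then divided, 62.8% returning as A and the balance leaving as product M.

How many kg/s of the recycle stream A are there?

469.6 kg/s

Overall Cu balance (none leaves overhead): Cu in fresh feed = Cu in product, i.e. 1441×0.072 = (1−0.628)·R·0.373.
R = 103.75/(0.373×0.372) = 747.73 kg/s.
Recycle A = 0.628×747.73 = 469.57 kg/s.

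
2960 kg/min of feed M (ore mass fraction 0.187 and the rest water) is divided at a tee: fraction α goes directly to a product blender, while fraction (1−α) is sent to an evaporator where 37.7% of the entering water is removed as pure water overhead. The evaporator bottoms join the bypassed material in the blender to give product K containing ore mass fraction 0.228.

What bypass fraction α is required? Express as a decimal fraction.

0.413

All 2960×0.187 = 553.52 kg/min of ore reaches K, so K = 553.52/0.228 = 2427.7 kg/min and vapour = 532.28 kg/min.
The evaporator receives (1−α)·2960 of feed at 0.813 water and removes 0.377 of that water:
0.377×0.813×(1−α)×2960 = 532.28
(1−α) = 532.28/907.24 = 0.5867;  α = 0.4133.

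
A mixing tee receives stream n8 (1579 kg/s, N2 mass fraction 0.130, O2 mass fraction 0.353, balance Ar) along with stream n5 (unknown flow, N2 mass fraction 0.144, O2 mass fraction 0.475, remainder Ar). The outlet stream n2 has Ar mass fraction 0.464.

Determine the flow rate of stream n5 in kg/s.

Let n5 be the unknown flow. Total out = 1579 + n5.
Ar balance: 816.34 + 0.381·n5 = 0.464·(1579 + n5)
(0.381 − 0.464)·n5 = 0.464×1579 − 816.34 = -83.687
n5 = -83.687 / -0.083 = 1008.3 kg/s

1008 kg/s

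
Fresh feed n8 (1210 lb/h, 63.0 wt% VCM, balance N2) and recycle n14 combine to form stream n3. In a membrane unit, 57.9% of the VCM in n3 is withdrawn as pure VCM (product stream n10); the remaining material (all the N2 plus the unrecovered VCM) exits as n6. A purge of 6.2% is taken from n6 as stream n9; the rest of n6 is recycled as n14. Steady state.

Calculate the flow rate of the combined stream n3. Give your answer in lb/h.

8481 lb/h

N2 enters only via n8 and leaves only via the purge: 1210×0.370 = 0.062×(N2 in n6), and the membrane unit passes all N2, so N2 in n3 = N2 in n6 = 7221 lb/h.
VCM in n3: m_A = 1210×0.630 + (1−0.062)·(1−0.579)·m_A, so m_A = 762.3/0.6051 = 1259.8 lb/h.
n3 = 1259.8 + 7221 = 8480.8 lb/h.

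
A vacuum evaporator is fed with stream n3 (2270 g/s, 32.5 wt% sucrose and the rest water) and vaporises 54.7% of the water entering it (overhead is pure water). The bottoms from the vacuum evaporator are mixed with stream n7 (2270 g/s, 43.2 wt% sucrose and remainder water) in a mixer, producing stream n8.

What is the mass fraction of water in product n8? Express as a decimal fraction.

0.5358

Vapour removed = 0.547×0.675×2270 = 838.14 g/s; concentrate = 1431.9 g/s.
water reaching the mixer = 694.11 (from concentrate) + 2270×0.568 = 1983.5 g/s.
Product flow = 1431.9 + 2270 = 3701.9 g/s; water fraction = 0.5358.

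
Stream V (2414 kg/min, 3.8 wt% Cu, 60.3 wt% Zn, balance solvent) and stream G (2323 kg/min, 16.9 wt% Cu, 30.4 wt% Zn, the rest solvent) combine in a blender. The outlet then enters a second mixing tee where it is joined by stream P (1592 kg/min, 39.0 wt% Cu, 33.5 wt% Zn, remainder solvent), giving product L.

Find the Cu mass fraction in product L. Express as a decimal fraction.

Overall, product flow = 6329 kg/min.
Cu in = 2414×0.038 + 2323×0.169 + 1592×0.390 = 1105.2 kg/min.
Cu fraction in L = 0.175.

0.175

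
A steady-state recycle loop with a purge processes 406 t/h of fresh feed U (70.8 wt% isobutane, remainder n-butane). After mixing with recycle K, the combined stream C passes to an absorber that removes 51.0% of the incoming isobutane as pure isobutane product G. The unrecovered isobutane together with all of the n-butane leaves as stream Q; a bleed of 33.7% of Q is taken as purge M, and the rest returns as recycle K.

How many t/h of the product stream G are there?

217.1 t/h

isobutane in C: m_A = 406×0.708 + (1−0.337)·(1−0.510)·m_A, so m_A = 287.45/0.6751 = 425.77 t/h.
Product G = 0.510×425.77 = 217.14 t/h.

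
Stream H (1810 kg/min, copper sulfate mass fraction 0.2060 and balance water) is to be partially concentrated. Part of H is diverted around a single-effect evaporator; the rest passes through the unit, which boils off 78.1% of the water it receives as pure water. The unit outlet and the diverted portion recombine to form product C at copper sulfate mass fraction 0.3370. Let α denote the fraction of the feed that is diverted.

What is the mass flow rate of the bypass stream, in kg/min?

675.4 kg/min

All 1810×0.206 = 372.86 kg/min of copper sulfate reaches C, so C = 372.86/0.337 = 1106.4 kg/min and vapour = 703.59 kg/min.
The evaporator receives (1−α)·1810 of feed at 0.794 water and removes 0.781 of that water:
0.781×0.794×(1−α)×1810 = 703.59
(1−α) = 703.59/1122.4 = 0.6269;  α = 0.3731.
Bypass flow = 0.3731×1810 = 675.39 kg/min.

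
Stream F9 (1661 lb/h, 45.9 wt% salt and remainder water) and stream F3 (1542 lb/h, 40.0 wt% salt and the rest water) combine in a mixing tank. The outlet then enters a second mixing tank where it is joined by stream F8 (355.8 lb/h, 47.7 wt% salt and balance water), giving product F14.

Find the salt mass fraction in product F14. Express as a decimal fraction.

0.435

Overall, product flow = 3558.8 lb/h.
salt in = 1661×0.459 + 1542×0.400 + 355.8×0.477 = 1548.9 lb/h.
salt fraction in F14 = 0.435.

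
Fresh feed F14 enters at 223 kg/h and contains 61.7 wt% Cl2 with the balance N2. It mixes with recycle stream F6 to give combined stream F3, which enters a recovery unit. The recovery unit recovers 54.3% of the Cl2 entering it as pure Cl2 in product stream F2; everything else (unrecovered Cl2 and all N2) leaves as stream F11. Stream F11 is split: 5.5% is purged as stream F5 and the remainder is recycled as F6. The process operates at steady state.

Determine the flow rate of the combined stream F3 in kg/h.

N2 enters only via F14 and leaves only via the purge: 223×0.383 = 0.055×(N2 in F11), and the recovery unit passes all N2, so N2 in F3 = N2 in F11 = 1552.9 kg/h.
Cl2 in F3: m_A = 223×0.617 + (1−0.055)·(1−0.543)·m_A, so m_A = 137.59/0.5681 = 242.18 kg/h.
F3 = 242.18 + 1552.9 = 1795.1 kg/h.

1795 kg/h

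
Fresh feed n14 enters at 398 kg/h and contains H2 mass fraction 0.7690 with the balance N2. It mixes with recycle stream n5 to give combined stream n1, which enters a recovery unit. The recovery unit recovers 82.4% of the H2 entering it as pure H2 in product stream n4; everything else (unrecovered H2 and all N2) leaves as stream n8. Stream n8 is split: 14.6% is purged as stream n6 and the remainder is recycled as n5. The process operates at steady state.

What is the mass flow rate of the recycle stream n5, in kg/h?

591.9 kg/h

N2 enters only via n14 and leaves only via the purge: 398×0.231 = 0.146×(N2 in n8), and the recovery unit passes all N2, so N2 in n1 = N2 in n8 = 629.71 kg/h.
H2 in n1: m_A = 398×0.769 + (1−0.146)·(1−0.824)·m_A, so m_A = 306.06/0.8497 = 360.2 kg/h.
n8 = (1−0.824)×360.2 + 629.71 = 693.11 kg/h.
Recycle n5 = (1−0.146)×693.11 = 591.91 kg/h.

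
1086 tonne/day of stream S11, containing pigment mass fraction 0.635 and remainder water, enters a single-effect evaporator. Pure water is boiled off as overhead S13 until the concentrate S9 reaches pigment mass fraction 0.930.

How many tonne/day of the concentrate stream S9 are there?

741.5 tonne/day

pigment is conserved: 1086×0.635 = 689.61 tonne/day all reports to the concentrate.
Concentrate = 689.61/(target fraction) = 741.52 tonne/day.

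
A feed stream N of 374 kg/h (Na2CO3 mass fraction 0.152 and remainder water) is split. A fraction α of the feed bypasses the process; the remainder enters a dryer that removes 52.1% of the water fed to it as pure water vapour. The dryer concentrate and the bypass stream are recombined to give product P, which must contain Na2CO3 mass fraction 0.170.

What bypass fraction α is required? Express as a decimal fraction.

All 374×0.152 = 56.848 kg/h of Na2CO3 reaches P, so P = 56.848/0.170 = 334.4 kg/h and vapour = 39.6 kg/h.
The evaporator receives (1−α)·374 of feed at 0.848 water and removes 0.521 of that water:
0.521×0.848×(1−α)×374 = 39.6
(1−α) = 39.6/165.24 = 0.2397;  α = 0.7603.

0.760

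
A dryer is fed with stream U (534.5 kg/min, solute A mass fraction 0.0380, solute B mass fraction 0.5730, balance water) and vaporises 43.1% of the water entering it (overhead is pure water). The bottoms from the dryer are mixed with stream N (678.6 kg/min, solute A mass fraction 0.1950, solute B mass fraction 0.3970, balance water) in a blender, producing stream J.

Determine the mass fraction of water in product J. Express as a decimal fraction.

0.3517

Vapour removed = 0.431×0.389×534.5 = 89.614 kg/min; concentrate = 444.89 kg/min.
water reaching the mixer = 118.31 (from concentrate) + 678.6×0.408 = 395.18 kg/min.
Product flow = 444.89 + 678.6 = 1123.5 kg/min; water fraction = 0.3517.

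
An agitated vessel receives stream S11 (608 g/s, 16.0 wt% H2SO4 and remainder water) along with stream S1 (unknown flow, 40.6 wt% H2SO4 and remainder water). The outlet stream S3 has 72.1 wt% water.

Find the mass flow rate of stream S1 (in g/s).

569.7 g/s

Let S1 be the unknown flow. Total out = 608 + S1.
water balance: 510.72 + 0.594·S1 = 0.721·(608 + S1)
(0.594 − 0.721)·S1 = 0.721×608 − 510.72 = -72.352
S1 = -72.352 / -0.127 = 569.7 g/s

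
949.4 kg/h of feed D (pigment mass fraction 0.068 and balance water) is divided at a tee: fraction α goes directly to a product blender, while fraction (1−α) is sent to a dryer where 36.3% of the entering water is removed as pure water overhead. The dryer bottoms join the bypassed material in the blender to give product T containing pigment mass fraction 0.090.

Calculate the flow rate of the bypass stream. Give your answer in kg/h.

All 949.4×0.068 = 64.559 kg/h of pigment reaches T, so T = 64.559/0.090 = 717.32 kg/h and vapour = 232.08 kg/h.
The evaporator receives (1−α)·949.4 of feed at 0.932 water and removes 0.363 of that water:
0.363×0.932×(1−α)×949.4 = 232.08
(1−α) = 232.08/321.2 = 0.7225;  α = 0.2775.
Bypass flow = 0.2775×949.4 = 263.43 kg/h.

263.4 kg/h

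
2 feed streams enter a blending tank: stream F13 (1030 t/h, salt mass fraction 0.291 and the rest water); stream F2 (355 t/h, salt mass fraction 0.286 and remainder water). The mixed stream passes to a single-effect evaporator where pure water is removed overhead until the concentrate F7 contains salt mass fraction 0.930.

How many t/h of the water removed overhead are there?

953.5 t/h

salt entering = 1030×0.291 + 355×0.286 = 401.26 t/h.
All salt reports to F7, so F7 = 401.26/0.930 = 431.46 t/h.
Total feed = 1385 t/h; overhead = 1385 − 431.46 = 953.54 t/h.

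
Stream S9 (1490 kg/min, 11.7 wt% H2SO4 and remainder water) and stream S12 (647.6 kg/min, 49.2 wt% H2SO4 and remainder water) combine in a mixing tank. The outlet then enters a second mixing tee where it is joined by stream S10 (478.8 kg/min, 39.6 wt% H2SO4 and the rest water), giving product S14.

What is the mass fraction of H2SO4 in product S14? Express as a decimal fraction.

Overall, product flow = 2616.4 kg/min.
H2SO4 in = 1490×0.117 + 647.6×0.492 + 478.8×0.396 = 682.55 kg/min.
H2SO4 fraction in S14 = 0.261.

0.261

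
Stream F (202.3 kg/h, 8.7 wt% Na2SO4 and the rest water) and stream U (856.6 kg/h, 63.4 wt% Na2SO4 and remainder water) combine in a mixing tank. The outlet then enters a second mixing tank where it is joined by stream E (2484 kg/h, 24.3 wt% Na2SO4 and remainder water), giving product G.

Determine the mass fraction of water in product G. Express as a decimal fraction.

Overall, product flow = 3542.9 kg/h.
water in = 202.3×0.913 + 856.6×0.366 + 2484×0.757 = 2378.6 kg/h.
water fraction in G = 0.671.

0.671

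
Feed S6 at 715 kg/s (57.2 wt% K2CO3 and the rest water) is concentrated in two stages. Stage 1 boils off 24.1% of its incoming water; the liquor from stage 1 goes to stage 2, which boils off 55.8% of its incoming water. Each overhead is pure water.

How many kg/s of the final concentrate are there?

water in feed = 715×0.428 = 306.02 kg/s.
After stage 1: water left = (1−0.241)×306.02 = 232.27; stream total = 641.25 kg/s.
After stage 2: water left = (1−0.558)×232.27 = 102.66; final concentrate = 511.64 kg/s.

511.6 kg/s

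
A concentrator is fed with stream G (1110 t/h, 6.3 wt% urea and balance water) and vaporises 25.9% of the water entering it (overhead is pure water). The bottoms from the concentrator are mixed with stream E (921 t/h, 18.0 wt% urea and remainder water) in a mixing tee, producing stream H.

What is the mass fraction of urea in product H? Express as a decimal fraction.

0.134

Vapour removed = 0.259×0.937×1110 = 269.38 t/h; concentrate = 840.62 t/h.
urea reaching the mixer = 69.93 (from concentrate) + 921×0.180 = 235.71 t/h.
Product flow = 840.62 + 921 = 1761.6 t/h; urea fraction = 0.134.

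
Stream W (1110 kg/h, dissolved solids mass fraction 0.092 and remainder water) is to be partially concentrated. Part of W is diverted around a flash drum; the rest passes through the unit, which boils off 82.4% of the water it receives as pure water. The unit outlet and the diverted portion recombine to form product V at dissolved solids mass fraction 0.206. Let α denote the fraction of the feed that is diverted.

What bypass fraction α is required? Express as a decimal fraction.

0.260

All 1110×0.092 = 102.12 kg/h of dissolved solids reaches V, so V = 102.12/0.206 = 495.73 kg/h and vapour = 614.27 kg/h.
The evaporator receives (1−α)·1110 of feed at 0.908 water and removes 0.824 of that water:
0.824×0.908×(1−α)×1110 = 614.27
(1−α) = 614.27/830.49 = 0.7396;  α = 0.2604.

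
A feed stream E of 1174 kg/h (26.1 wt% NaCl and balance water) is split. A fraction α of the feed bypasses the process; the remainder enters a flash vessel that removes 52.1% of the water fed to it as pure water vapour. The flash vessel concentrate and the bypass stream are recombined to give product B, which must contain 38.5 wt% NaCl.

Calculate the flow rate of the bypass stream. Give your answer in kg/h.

191.9 kg/h

All 1174×0.261 = 306.41 kg/h of NaCl reaches B, so B = 306.41/0.385 = 795.88 kg/h and vapour = 378.12 kg/h.
The evaporator receives (1−α)·1174 of feed at 0.739 water and removes 0.521 of that water:
0.521×0.739×(1−α)×1174 = 378.12
(1−α) = 378.12/452.01 = 0.8365;  α = 0.1635.
Bypass flow = 0.1635×1174 = 191.92 kg/h.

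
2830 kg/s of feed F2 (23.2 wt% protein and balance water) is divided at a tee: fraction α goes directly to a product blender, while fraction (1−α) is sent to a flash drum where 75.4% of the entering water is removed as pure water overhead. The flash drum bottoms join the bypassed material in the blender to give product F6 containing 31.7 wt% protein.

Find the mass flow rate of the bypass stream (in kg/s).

All 2830×0.232 = 656.56 kg/s of protein reaches F6, so F6 = 656.56/0.317 = 2071.2 kg/s and vapour = 758.83 kg/s.
The evaporator receives (1−α)·2830 of feed at 0.768 water and removes 0.754 of that water:
0.754×0.768×(1−α)×2830 = 758.83
(1−α) = 758.83/1638.8 = 0.4630;  α = 0.5370.
Bypass flow = 0.5370×2830 = 1519.6 kg/s.

1520 kg/s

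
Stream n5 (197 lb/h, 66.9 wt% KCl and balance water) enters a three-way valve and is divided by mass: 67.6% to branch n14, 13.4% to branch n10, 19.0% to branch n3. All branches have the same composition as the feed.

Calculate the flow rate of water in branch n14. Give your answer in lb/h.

44.08 lb/h

Branch n14 total = 0.676×197 = 133.17 lb/h.
water in n14 = 0.331×133.17 = 44.08 lb/h.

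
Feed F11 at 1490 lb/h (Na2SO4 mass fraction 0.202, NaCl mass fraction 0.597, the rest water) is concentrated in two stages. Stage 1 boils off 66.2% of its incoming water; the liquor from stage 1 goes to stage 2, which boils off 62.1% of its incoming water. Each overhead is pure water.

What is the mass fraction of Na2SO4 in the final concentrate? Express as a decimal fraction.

0.245

water in feed = 1490×0.201 = 299.49 lb/h.
After stage 1: water left = (1−0.662)×299.49 = 101.23; stream total = 1291.7 lb/h.
After stage 2: water left = (1−0.621)×101.23 = 38.365; final concentrate = 1228.9 lb/h.
Na2SO4 fraction = 300.98/1228.9 = 0.245.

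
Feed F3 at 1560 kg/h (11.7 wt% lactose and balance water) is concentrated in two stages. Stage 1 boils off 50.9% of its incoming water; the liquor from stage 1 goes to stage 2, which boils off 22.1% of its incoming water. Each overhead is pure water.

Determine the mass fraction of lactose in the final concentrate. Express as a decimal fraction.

water in feed = 1560×0.883 = 1377.5 kg/h.
After stage 1: water left = (1−0.509)×1377.5 = 676.34; stream total = 858.86 kg/h.
After stage 2: water left = (1−0.221)×676.34 = 526.87; final concentrate = 709.39 kg/h.
lactose fraction = 182.52/709.39 = 0.257.

0.257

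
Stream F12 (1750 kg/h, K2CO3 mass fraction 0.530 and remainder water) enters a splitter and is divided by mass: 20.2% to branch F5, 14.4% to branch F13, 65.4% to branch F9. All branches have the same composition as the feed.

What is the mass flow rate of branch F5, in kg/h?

Branch F5 flow = 0.202×1750 = 353.5 kg/h.

353.5 kg/h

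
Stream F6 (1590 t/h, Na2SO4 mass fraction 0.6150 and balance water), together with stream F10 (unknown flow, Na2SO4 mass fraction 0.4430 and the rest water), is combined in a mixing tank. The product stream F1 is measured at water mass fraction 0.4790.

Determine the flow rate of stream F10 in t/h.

1916 t/h

Let F10 be the unknown flow. Total out = 1590 + F10.
water balance: 612.15 + 0.557·F10 = 0.479·(1590 + F10)
(0.557 − 0.479)·F10 = 0.479×1590 − 612.15 = 149.46
F10 = 149.46 / 0.078 = 1916.2 t/h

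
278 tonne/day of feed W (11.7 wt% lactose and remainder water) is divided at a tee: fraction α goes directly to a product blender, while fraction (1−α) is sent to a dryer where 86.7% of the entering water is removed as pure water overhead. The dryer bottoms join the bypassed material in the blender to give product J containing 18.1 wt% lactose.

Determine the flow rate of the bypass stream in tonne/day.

All 278×0.117 = 32.526 tonne/day of lactose reaches J, so J = 32.526/0.181 = 179.7 tonne/day and vapour = 98.298 tonne/day.
The evaporator receives (1−α)·278 of feed at 0.883 water and removes 0.867 of that water:
0.867×0.883×(1−α)×278 = 98.298
(1−α) = 98.298/212.83 = 0.4619;  α = 0.5381.
Bypass flow = 0.5381×278 = 149.6 tonne/day.

149.6 tonne/day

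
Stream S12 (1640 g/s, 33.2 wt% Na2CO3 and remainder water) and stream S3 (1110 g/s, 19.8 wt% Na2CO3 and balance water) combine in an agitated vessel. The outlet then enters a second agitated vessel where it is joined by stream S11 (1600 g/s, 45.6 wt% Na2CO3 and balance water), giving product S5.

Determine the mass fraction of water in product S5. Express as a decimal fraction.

0.657

Overall, product flow = 4350 g/s.
water in = 1640×0.668 + 1110×0.802 + 1600×0.544 = 2856.1 g/s.
water fraction in S5 = 0.657.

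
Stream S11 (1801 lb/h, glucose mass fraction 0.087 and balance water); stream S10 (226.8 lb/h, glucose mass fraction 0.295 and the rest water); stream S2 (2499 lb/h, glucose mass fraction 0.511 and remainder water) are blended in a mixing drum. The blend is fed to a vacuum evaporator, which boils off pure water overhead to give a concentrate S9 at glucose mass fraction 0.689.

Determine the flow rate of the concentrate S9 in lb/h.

2178 lb/h

glucose entering = 1801×0.087 + 226.8×0.295 + 2499×0.511 = 1500.6 lb/h.
All glucose reports to S9, so S9 = 1500.6/0.689 = 2177.9 lb/h.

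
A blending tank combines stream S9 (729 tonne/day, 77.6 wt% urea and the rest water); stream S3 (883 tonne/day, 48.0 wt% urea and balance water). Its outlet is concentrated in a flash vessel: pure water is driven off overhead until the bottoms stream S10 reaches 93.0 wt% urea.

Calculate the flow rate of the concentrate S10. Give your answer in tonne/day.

urea entering = 729×0.776 + 883×0.480 = 989.54 tonne/day.
All urea reports to S10, so S10 = 989.54/0.930 = 1064 tonne/day.

1064 tonne/day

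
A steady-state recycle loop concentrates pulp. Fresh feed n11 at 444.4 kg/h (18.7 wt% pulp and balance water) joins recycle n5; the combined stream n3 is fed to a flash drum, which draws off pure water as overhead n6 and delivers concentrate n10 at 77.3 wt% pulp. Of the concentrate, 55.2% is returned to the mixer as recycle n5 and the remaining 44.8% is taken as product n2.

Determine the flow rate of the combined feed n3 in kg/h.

576.9 kg/h

Overall pulp balance (none leaves overhead): pulp in fresh feed = pulp in product, i.e. 444.4×0.187 = (1−0.552)·n10·0.773.
n10 = 83.103/(0.773×0.448) = 239.97 kg/h.
Recycle n5 = 0.552×239.97 = 132.46 kg/h.
Combined feed n3 = 444.4 + 132.46 = 576.86 kg/h.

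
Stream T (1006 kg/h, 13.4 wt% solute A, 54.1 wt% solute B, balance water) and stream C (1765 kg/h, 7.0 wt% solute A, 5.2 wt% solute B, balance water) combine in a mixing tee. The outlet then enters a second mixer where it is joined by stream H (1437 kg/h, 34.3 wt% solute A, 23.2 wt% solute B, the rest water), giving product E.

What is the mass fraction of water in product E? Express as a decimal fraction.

0.591

Overall, product flow = 4208 kg/h.
water in = 1006×0.325 + 1765×0.878 + 1437×0.425 = 2487.3 kg/h.
water fraction in E = 0.591.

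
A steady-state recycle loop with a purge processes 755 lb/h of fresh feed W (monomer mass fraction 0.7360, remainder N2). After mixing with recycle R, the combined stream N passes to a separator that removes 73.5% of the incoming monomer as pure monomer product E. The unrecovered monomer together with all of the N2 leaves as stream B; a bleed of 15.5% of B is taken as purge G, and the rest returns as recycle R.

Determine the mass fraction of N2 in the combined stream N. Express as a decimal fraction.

N2 enters only via W and leaves only via the purge: 755×0.264 = 0.155×(N2 in B), and the separator passes all N2, so N2 in N = N2 in B = 1285.9 lb/h.
monomer in N: m_A = 755×0.736 + (1−0.155)·(1−0.735)·m_A, so m_A = 555.68/0.7761 = 716.01 lb/h.
N = 716.01 + 1285.9 = 2001.9 lb/h.
N2 fraction in N = 1285.9/2001.9 = 0.6423.

0.6423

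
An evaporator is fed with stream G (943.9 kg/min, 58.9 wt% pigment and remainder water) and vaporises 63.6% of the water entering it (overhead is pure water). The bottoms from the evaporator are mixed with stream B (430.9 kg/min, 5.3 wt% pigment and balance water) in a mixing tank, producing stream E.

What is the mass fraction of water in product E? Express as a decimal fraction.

Vapour removed = 0.636×0.411×943.9 = 246.73 kg/min; concentrate = 697.17 kg/min.
water reaching the mixer = 141.21 (from concentrate) + 430.9×0.947 = 549.27 kg/min.
Product flow = 697.17 + 430.9 = 1128.1 kg/min; water fraction = 0.487.

0.487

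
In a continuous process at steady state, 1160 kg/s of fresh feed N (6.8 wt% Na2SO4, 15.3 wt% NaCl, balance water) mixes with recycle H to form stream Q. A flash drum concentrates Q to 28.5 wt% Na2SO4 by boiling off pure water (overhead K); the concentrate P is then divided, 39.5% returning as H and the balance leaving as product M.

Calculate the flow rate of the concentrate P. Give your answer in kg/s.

457.5 kg/s

Overall Na2SO4 balance (none leaves overhead): Na2SO4 in fresh feed = Na2SO4 in product, i.e. 1160×0.068 = (1−0.395)·P·0.285.
P = 78.88/(0.285×0.605) = 457.47 kg/s.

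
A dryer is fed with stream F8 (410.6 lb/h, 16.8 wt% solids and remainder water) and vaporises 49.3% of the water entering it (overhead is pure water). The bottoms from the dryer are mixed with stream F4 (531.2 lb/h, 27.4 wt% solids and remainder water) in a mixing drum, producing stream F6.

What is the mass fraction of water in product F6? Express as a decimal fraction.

Vapour removed = 0.493×0.832×410.6 = 168.42 lb/h; concentrate = 242.18 lb/h.
water reaching the mixer = 173.2 (from concentrate) + 531.2×0.726 = 558.85 lb/h.
Product flow = 242.18 + 531.2 = 773.38 lb/h; water fraction = 0.723.

0.723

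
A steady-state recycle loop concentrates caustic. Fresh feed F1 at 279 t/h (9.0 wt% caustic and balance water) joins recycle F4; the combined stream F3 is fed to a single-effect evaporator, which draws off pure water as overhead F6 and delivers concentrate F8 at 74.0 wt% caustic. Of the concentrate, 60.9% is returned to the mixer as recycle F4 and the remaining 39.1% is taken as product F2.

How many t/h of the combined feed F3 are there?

Overall caustic balance (none leaves overhead): caustic in fresh feed = caustic in product, i.e. 279×0.090 = (1−0.609)·F8·0.740.
F8 = 25.11/(0.740×0.391) = 86.784 t/h.
Recycle F4 = 0.609×86.784 = 52.851 t/h.
Combined feed F3 = 279 + 52.851 = 331.85 t/h.

331.9 t/h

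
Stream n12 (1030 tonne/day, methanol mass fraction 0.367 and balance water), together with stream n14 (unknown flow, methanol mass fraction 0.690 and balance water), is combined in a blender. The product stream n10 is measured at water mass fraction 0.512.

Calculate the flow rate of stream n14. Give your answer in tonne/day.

Let n14 be the unknown flow. Total out = 1030 + n14.
water balance: 651.99 + 0.310·n14 = 0.512·(1030 + n14)
(0.310 − 0.512)·n14 = 0.512×1030 − 651.99 = -124.63
n14 = -124.63 / -0.202 = 616.98 tonne/day

617 tonne/day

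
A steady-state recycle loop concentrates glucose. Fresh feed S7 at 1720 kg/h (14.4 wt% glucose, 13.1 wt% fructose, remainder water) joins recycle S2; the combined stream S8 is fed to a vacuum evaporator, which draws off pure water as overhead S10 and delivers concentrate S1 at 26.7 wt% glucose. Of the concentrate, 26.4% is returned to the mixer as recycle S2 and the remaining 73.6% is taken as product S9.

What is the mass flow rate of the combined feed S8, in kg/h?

2053 kg/h

Overall glucose balance (none leaves overhead): glucose in fresh feed = glucose in product, i.e. 1720×0.144 = (1−0.264)·S1·0.267.
S1 = 247.68/(0.267×0.736) = 1260.4 kg/h.
Recycle S2 = 0.264×1260.4 = 332.74 kg/h.
Combined feed S8 = 1720 + 332.74 = 2052.7 kg/h.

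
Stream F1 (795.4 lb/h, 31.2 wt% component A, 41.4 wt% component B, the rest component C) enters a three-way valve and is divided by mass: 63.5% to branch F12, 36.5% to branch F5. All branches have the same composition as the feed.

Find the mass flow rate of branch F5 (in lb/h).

290.3 lb/h

Branch F5 flow = 0.365×795.4 = 290.32 lb/h.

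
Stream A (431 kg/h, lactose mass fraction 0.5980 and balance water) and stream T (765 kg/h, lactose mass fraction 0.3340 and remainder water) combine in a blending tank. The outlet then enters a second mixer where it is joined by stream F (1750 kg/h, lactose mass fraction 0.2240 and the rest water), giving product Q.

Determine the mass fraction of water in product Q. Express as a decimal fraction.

Overall, product flow = 2946 kg/h.
water in = 431×0.402 + 765×0.666 + 1750×0.776 = 2040.8 kg/h.
water fraction in Q = 0.6927.

0.6927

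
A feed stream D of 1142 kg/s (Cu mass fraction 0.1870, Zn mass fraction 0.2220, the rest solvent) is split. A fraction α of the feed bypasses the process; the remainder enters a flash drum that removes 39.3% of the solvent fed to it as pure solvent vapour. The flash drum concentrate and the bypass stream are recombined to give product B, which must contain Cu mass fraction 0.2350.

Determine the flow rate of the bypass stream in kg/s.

137.7 kg/s

All 1142×0.187 = 213.55 kg/s of Cu reaches B, so B = 213.55/0.235 = 908.74 kg/s and vapour = 233.26 kg/s.
The evaporator receives (1−α)·1142 of feed at 0.591 solvent and removes 0.393 of that solvent:
0.393×0.591×(1−α)×1142 = 233.26
(1−α) = 233.26/265.24 = 0.8794;  α = 0.1206.
Bypass flow = 0.1206×1142 = 137.71 kg/s.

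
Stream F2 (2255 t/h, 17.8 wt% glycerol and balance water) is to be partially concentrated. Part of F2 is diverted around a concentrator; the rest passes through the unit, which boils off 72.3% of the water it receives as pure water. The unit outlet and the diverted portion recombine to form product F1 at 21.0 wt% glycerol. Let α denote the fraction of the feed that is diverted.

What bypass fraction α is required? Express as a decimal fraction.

0.744

All 2255×0.178 = 401.39 t/h of glycerol reaches F1, so F1 = 401.39/0.210 = 1911.4 t/h and vapour = 343.62 t/h.
The evaporator receives (1−α)·2255 of feed at 0.822 water and removes 0.723 of that water:
0.723×0.822×(1−α)×2255 = 343.62
(1−α) = 343.62/1340.2 = 0.2564;  α = 0.7436.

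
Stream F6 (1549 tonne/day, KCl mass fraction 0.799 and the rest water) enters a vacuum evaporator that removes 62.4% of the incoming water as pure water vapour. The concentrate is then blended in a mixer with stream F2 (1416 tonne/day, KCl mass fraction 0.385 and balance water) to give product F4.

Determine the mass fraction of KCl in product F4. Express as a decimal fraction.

Vapour removed = 0.624×0.201×1549 = 194.28 tonne/day; concentrate = 1354.7 tonne/day.
KCl reaching the mixer = 1237.7 (from concentrate) + 1416×0.385 = 1782.8 tonne/day.
Product flow = 1354.7 + 1416 = 2770.7 tonne/day; KCl fraction = 0.643.

0.643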